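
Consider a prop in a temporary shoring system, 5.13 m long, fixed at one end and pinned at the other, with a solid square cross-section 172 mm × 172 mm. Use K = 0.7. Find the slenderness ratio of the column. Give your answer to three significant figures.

λ ≈ 72.3

For a square r = a/√12 = 172/√12 = 49.65 mm
L_e = K·L = 0.7 × 5.13 m = 3.591 m = 3591.0 mm
λ = L_e / r_min = 3591.0 / 49.65 = 72.3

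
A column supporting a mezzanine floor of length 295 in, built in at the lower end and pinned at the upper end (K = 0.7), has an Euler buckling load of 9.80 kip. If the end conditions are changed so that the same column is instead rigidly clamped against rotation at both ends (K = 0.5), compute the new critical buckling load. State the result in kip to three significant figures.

P_cr ∝ 1/K², so P_cr,new = P_cr,old × (K_old/K_new)² = 9.80 × (0.7/0.5)²
= 9.80 × 1.960 = 19.2 kip

P_cr ≈ 19.2 kip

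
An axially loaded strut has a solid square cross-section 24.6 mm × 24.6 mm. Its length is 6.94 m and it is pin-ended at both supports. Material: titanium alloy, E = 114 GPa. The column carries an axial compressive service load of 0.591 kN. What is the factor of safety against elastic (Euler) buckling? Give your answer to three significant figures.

n ≈ 1.21

I = a⁴/12 = 24.6⁴/12 = 3.052×10^4 mm⁴
I = 3.052×10^4 mm⁴ = 3.052×10^-8 m⁴
Effective length L_e = K·L = 1 × 6.94 = 6.940 m
P_cr = π²EI / L_e² = π² × 114×10⁹ × 3.052×10^-8 / 6.940² = 712.9 N
Factor of safety n = P_cr / P = 0.71293 / 0.591 = 1.21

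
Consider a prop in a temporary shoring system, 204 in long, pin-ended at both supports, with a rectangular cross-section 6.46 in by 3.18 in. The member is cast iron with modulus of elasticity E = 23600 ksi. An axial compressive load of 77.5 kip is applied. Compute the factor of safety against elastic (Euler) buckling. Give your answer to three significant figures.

n ≈ 1.25

Buckling occurs about the weak axis: I_min = h·b³/12 with b = 3.18 in (the shorter side).
I_min = 6.46×3.18³/12 = 17.31 in⁴
Effective length L_e = K·L = 1 × 204 = 204.0 in
P_cr = π²EI / L_e² = π² × 23600×10³ × 17.31 / 204.0² = 9.689×10^4 lb
Factor of safety n = P_cr / P = 96.891 / 77.5 = 1.25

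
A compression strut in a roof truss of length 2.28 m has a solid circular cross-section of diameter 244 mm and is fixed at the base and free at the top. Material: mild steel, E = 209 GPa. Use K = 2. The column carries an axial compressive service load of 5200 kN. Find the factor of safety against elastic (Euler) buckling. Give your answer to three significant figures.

n ≈ 3.32

I = πd⁴/64 = π×244⁴/64 = 1.740×10^8 mm⁴
I = 1.740×10^8 mm⁴ = 1.740×10^-4 m⁴
Effective length L_e = K·L = 2 × 2.28 = 4.560 m
P_cr = π²EI / L_e² = π² × 209×10⁹ × 1.740×10^-4 / 4.560² = 1.726×10^7 N
Factor of safety n = P_cr / P = 17260 / 5200 = 3.32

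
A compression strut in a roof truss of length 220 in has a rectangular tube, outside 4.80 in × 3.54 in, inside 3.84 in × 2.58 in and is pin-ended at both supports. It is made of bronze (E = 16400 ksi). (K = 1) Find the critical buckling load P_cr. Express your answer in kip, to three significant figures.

Weak-axis I_min = (h_o·b_o³ − h_i·b_i³)/12 with b_o = 3.54, b_i = 2.580 in (shorter outer/inner sides).
I_min = (4.80×3.54³ − 3.840×2.580³)/12 = 12.25 in⁴
Effective length L_e = K·L = 1 × 220 = 220.0 in
P_cr = π²EI / L_e² = π² × 16400×10³ × 12.25 / 220.0² = 4.096×10^4 lb

P_cr ≈ 41.0 kip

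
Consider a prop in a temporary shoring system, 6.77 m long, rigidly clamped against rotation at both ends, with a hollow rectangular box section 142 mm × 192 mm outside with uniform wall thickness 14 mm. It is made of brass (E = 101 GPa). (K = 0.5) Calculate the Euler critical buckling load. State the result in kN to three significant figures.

P_cr ≈ 2220 kN

Inner dimensions: h_i = 192 − 2×14 = 164.0 mm, b_i = 142 − 2×14 = 114.0 mm
Weak-axis I_min = (h_o·b_o³ − h_i·b_i³)/12 with b_o = 142, b_i = 114.0 mm (shorter outer/inner sides).
I_min = (192×142³ − 164.0×114.0³)/12 = 2.556×10^7 mm⁴
I = 2.556×10^7 mm⁴ = 2.556×10^-5 m⁴
Effective length L_e = K·L = 0.5 × 6.77 = 3.385 m
P_cr = π²EI / L_e² = π² × 101×10⁹ × 2.556×10^-5 / 3.385² = 2.224×10^6 N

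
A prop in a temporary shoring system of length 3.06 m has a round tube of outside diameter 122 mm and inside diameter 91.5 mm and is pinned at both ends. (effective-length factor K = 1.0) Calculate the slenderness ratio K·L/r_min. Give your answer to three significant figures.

λ ≈ 80.3

d_o = 122 mm, d_i = 91.5 mm
I = π(d_o⁴ − d_i⁴)/64 = π(122⁴ − 91.50⁴)/64 = 7.434×10^6 mm⁴
A = 5.114×10^3 mm²;  r_min = √(I/A) = √(7.434×10^6/5.114×10^3) = 38.12 mm
L_e = K·L = 1 × 3.06 m = 3.060 m = 3060.0 mm
λ = L_e / r_min = 3060.0 / 38.12 = 80.3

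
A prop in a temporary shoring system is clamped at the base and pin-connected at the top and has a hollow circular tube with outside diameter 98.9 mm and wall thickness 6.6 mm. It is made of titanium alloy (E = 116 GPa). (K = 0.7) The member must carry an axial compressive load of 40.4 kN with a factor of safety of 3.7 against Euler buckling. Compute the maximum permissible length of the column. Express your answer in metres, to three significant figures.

L_max ≈ 5.66 m

Inner diameter d_i = 98.9 − 2×6.6 = 85.70 mm
I = π(d_o⁴ − d_i⁴)/64 = π(98.9⁴ − 85.70⁴)/64 = 2.048×10^6 mm⁴
I = 2.048×10^-6 m⁴
Required critical load P_cr = n·P = 3.7 × 40.4 = 149.5 kN = 1.495×10^5 N
From P_cr = π²EI/(K·L)²:  L = (1/K)·√(π²EI/P_cr) = (1/0.7)·√(π²×1.16×10^11×2.048×10^-6/1.495×10^5)
L = 5.66 m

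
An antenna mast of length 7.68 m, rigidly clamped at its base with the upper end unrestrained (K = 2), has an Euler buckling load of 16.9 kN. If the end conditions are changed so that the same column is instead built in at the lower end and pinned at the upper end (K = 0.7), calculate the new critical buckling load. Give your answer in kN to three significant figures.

P_cr ≈ 138 kN

P_cr ∝ 1/K², so P_cr,new = P_cr,old × (K_old/K_new)² = 16.9 × (2/0.7)²
= 16.9 × 8.163 = 138 kN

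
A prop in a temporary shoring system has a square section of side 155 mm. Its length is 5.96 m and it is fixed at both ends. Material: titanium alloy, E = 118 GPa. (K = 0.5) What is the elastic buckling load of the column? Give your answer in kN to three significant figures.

P_cr ≈ 6310 kN

I = a⁴/12 = 155⁴/12 = 4.810×10^7 mm⁴
I = 4.810×10^7 mm⁴ = 4.810×10^-5 m⁴
Effective length L_e = K·L = 0.5 × 5.96 = 2.980 m
P_cr = π²EI / L_e² = π² × 118×10⁹ × 4.810×10^-5 / 2.980² = 6.308×10^6 N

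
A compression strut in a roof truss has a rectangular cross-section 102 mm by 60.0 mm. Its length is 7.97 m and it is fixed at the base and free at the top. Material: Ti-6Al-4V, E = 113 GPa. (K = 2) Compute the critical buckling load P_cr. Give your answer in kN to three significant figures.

P_cr ≈ 8.06 kN

Buckling occurs about the weak axis: I_min = h·b³/12 with b = 60.0 mm (the shorter side).
I_min = 102×60.0³/12 = 1.836×10^6 mm⁴
I = 1.836×10^6 mm⁴ = 1.836×10^-6 m⁴
Effective length L_e = K·L = 2 × 7.97 = 15.94 m
P_cr = π²EI / L_e² = π² × 113×10⁹ × 1.836×10^-6 / 15.94² = 8.059×10^3 N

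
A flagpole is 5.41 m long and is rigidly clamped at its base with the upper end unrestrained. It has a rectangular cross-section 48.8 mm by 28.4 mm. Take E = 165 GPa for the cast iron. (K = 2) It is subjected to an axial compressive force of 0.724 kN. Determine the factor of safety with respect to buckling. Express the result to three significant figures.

Buckling occurs about the weak axis: I_min = h·b³/12 with b = 28.4 mm (the shorter side).
I_min = 48.8×28.4³/12 = 9.315×10^4 mm⁴
I = 9.315×10^4 mm⁴ = 9.315×10^-8 m⁴
Effective length L_e = K·L = 2 × 5.41 = 10.82 m
P_cr = π²EI / L_e² = π² × 165×10⁹ × 9.315×10^-8 / 10.82² = 1.296×10^3 N
Factor of safety n = P_cr / P = 1.2958 / 0.724 = 1.79

n ≈ 1.79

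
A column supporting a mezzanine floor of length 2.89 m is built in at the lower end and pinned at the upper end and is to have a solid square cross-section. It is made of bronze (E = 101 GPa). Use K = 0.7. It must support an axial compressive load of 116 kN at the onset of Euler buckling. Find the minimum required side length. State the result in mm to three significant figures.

L_e = K·L = 0.7 × 2.89 = 2.023 m
Required I = P_cr·L_e²/(π²E) = 1.160×10^5 × 2.023² / (π² × 1.01×10^11) = 4.762×10^-7 m⁴
I_req = 4.762×10^5 mm⁴
Solid square: I = a⁴/12  ⇒  a = (12I)^(1/4) = (12×4.762×10^5)^(1/4) = 48.9 mm

a ≈ 48.9 mm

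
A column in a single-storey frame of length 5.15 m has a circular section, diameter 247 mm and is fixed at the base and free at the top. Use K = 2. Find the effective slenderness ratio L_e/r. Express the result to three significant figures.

I = πd⁴/64 = π×247⁴/64 = 1.827×10^8 mm⁴
A = 4.792×10^4 mm²;  r_min = √(I/A) = √(1.827×10^8/4.792×10^4) = 61.75 mm
L_e = K·L = 2 × 5.15 m = 10.30 m = 10300 mm
λ = L_e / r_min = 10300 / 61.75 = 167

λ ≈ 167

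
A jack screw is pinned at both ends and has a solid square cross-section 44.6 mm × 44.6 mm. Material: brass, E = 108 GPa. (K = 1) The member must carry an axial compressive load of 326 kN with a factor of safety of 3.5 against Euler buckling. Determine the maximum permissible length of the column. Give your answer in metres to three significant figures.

L_max ≈ 0.555 m

I = a⁴/12 = 44.6⁴/12 = 3.297×10^5 mm⁴
I = 3.297×10^-7 m⁴
Required critical load P_cr = n·P = 3.5 × 326 = 1141 kN = 1.141×10^6 N
From P_cr = π²EI/(K·L)²:  L = (1/K)·√(π²EI/P_cr) = (1/1)·√(π²×1.08×10^11×3.297×10^-7/1.141×10^6)
L = 0.555 m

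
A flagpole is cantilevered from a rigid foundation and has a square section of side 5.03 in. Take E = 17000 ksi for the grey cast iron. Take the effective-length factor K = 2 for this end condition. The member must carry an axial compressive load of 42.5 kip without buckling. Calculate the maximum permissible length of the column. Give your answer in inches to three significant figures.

I = a⁴/12 = 5.03⁴/12 = 53.34 in⁴
At the buckling limit P_cr = P = 4.250×10^4 lb
From P_cr = π²EI/(K·L)²:  L = (1/K)·√(π²EI/P_cr) = (1/2)·√(π²×1.70×10^7×53.34/4.250×10^4)
L = 229 in

L_max ≈ 229 in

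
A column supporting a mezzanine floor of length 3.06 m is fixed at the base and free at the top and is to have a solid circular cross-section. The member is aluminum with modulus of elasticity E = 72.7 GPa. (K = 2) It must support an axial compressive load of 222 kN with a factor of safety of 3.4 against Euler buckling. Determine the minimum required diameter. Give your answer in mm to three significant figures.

d ≈ 168 mm

Required P_cr = n·P = 3.4 × 222 = 754.8 kN
L_e = K·L = 2 × 3.06 = 6.120 m
Required I = P_cr·L_e²/(π²E) = 7.548×10^5 × 6.120² / (π² × 7.27×10^10) = 3.940×10^-5 m⁴
I_req = 3.940×10^7 mm⁴
Solid circle: I = πd⁴/64  ⇒  d = (64I/π)^(1/4) = (64×3.940×10^7/π)^(1/4) = 168 mm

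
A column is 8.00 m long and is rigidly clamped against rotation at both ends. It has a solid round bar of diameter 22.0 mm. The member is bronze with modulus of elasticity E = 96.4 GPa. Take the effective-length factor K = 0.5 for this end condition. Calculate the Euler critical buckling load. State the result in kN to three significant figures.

P_cr ≈ 0.684 kN

I = πd⁴/64 = π×22.0⁴/64 = 1.150×10^4 mm⁴
I = 1.150×10^4 mm⁴ = 1.150×10^-8 m⁴
Effective length L_e = K·L = 0.5 × 8.00 = 4.000 m
P_cr = π²EI / L_e² = π² × 96.4×10⁹ × 1.150×10^-8 / 4.000² = 683.8 N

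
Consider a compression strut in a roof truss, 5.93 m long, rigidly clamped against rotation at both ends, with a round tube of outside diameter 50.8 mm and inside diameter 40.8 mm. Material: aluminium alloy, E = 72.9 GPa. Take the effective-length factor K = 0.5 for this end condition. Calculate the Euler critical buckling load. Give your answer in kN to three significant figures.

P_cr ≈ 15.6 kN

d_o = 50.8 mm, d_i = 40.8 mm
I = π(d_o⁴ − d_i⁴)/64 = π(50.8⁴ − 40.80⁴)/64 = 1.909×10^5 mm⁴
I = 1.909×10^5 mm⁴ = 1.909×10^-7 m⁴
Effective length L_e = K·L = 0.5 × 5.93 = 2.965 m
P_cr = π²EI / L_e² = π² × 72.9×10⁹ × 1.909×10^-7 / 2.965² = 1.562×10^4 N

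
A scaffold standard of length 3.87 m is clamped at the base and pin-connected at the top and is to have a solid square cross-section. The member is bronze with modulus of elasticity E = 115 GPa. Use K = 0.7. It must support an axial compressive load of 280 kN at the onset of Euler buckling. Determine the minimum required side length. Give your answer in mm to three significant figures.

L_e = K·L = 0.7 × 3.87 = 2.709 m
Required I = P_cr·L_e²/(π²E) = 2.800×10^5 × 2.709² / (π² × 1.15×10^11) = 1.810×10^-6 m⁴
I_req = 1.810×10^6 mm⁴
Solid square: I = a⁴/12  ⇒  a = (12I)^(1/4) = (12×1.810×10^6)^(1/4) = 68.3 mm

a ≈ 68.3 mm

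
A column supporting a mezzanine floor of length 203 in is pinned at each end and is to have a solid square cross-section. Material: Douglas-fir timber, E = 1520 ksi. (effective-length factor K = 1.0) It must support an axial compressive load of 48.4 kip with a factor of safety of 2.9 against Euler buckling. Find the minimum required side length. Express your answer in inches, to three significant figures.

Required P_cr = n·P = 2.9 × 48.4 = 140.4 kip
L_e = K·L = 1 × 203 = 203.0 in
Required I = P_cr·L_e²/(π²E) = 1.404×10^5 × 203.0² / (π² × 1.52×10^6) = 385.6 in⁴
Solid square: I = a⁴/12  ⇒  a = (12I)^(1/4) = (12×385.6)^(1/4) = 8.25 in

a ≈ 8.25 in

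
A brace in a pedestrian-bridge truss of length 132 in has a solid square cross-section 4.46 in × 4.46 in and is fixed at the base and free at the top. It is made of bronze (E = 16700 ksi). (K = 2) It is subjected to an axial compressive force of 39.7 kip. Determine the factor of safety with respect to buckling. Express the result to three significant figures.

I = a⁴/12 = 4.46⁴/12 = 32.97 in⁴
Effective length L_e = K·L = 2 × 132 = 264.0 in
P_cr = π²EI / L_e² = π² × 16700×10³ × 32.97 / 264.0² = 7.798×10^4 lb
Factor of safety n = P_cr / P = 77.977 / 39.7 = 1.96

n ≈ 1.96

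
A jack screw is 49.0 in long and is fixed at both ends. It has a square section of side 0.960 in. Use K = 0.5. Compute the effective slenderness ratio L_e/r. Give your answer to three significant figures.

For a square r = a/√12 = 0.960/√12 = 0.2771 in
L_e = K·L = 0.5 × 49.0 = 24.50 in
λ = L_e / r_min = 24.500 / 0.2771 = 88.4

λ ≈ 88.4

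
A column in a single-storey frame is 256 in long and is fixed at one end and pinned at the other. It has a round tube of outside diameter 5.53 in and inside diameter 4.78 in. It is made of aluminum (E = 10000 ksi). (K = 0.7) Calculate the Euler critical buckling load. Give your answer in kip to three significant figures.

d_o = 5.53 in, d_i = 4.78 in
I = π(d_o⁴ − d_i⁴)/64 = π(5.53⁴ − 4.780⁴)/64 = 20.28 in⁴
Effective length L_e = K·L = 0.7 × 256 = 179.2 in
P_cr = π²EI / L_e² = π² × 10000×10³ × 20.28 / 179.2² = 6.233×10^4 lb

P_cr ≈ 62.3 kip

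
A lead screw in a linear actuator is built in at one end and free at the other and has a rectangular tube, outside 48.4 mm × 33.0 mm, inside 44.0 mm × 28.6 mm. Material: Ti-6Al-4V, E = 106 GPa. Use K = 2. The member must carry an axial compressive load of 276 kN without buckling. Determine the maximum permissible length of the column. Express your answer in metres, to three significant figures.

L_max ≈ 0.237 m

Weak-axis I_min = (h_o·b_o³ − h_i·b_i³)/12 with b_o = 33.0, b_i = 28.60 mm (shorter outer/inner sides).
I_min = (48.4×33.0³ − 44.00×28.60³)/12 = 5.917×10^4 mm⁴
I = 5.917×10^-8 m⁴
At the buckling limit P_cr = P = 2.760×10^5 N
From P_cr = π²EI/(K·L)²:  L = (1/K)·√(π²EI/P_cr) = (1/2)·√(π²×1.06×10^11×5.917×10^-8/2.760×10^5)
L = 0.237 m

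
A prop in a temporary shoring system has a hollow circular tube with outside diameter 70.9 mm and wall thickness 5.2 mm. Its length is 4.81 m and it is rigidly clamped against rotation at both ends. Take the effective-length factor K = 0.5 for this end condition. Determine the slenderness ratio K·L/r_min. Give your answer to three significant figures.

λ ≈ 103

Inner diameter d_i = 70.9 − 2×5.2 = 60.50 mm
I = π(d_o⁴ − d_i⁴)/64 = π(70.9⁴ − 60.50⁴)/64 = 5.827×10^5 mm⁴
A = 1.073×10^3 mm²;  r_min = √(I/A) = √(5.827×10^5/1.073×10^3) = 23.30 mm
L_e = K·L = 0.5 × 4.81 m = 2.405 m = 2405.0 mm
λ = L_e / r_min = 2405.0 / 23.30 = 103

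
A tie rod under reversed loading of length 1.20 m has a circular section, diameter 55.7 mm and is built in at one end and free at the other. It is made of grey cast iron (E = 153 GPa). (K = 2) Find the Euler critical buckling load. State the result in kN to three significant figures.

P_cr ≈ 124 kN

I = πd⁴/64 = π×55.7⁴/64 = 4.725×10^5 mm⁴
I = 4.725×10^5 mm⁴ = 4.725×10^-7 m⁴
Effective length L_e = K·L = 2 × 1.20 = 2.400 m
P_cr = π²EI / L_e² = π² × 153×10⁹ × 4.725×10^-7 / 2.400² = 1.239×10^5 N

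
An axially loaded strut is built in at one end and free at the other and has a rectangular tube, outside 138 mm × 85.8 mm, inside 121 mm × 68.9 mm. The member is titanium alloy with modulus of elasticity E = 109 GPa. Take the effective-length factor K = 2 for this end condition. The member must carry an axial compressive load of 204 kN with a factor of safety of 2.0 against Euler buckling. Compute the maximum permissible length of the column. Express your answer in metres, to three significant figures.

Weak-axis I_min = (h_o·b_o³ − h_i·b_i³)/12 with b_o = 85.8, b_i = 68.90 mm (shorter outer/inner sides).
I_min = (138×85.8³ − 121.0×68.90³)/12 = 3.966×10^6 mm⁴
I = 3.966×10^-6 m⁴
Required critical load P_cr = n·P = 2.0 × 204 = 408.0 kN = 4.080×10^5 N
From P_cr = π²EI/(K·L)²:  L = (1/K)·√(π²EI/P_cr) = (1/2)·√(π²×1.09×10^11×3.966×10^-6/4.080×10^5)
L = 1.62 m

L_max ≈ 1.62 m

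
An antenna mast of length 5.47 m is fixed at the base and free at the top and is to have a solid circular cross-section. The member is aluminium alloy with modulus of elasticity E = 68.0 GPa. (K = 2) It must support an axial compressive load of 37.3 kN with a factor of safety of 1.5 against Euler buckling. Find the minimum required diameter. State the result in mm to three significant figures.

Required P_cr = n·P = 1.5 × 37.3 = 55.95 kN
L_e = K·L = 2 × 5.47 = 10.94 m
Required I = P_cr·L_e²/(π²E) = 5.595×10^4 × 10.94² / (π² × 6.80×10^10) = 9.978×10^-6 m⁴
I_req = 9.978×10^6 mm⁴
Solid circle: I = πd⁴/64  ⇒  d = (64I/π)^(1/4) = (64×9.978×10^6/π)^(1/4) = 119 mm

d ≈ 119 mm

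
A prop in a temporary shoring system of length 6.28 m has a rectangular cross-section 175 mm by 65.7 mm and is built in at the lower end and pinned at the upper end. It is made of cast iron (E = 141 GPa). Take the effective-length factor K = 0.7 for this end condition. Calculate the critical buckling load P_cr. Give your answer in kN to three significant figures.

P_cr ≈ 298 kN

Buckling occurs about the weak axis: I_min = h·b³/12 with b = 65.7 mm (the shorter side).
I_min = 175×65.7³/12 = 4.136×10^6 mm⁴
I = 4.136×10^6 mm⁴ = 4.136×10^-6 m⁴
Effective length L_e = K·L = 0.7 × 6.28 = 4.396 m
P_cr = π²EI / L_e² = π² × 141×10⁹ × 4.136×10^-6 / 4.396² = 2.978×10^5 N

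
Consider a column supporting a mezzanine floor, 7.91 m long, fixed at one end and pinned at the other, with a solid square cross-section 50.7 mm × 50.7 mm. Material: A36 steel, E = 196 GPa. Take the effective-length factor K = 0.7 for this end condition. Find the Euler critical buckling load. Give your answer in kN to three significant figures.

P_cr ≈ 34.7 kN

I = a⁴/12 = 50.7⁴/12 = 5.506×10^5 mm⁴
I = 5.506×10^5 mm⁴ = 5.506×10^-7 m⁴
Effective length L_e = K·L = 0.7 × 7.91 = 5.537 m
P_cr = π²EI / L_e² = π² × 196×10⁹ × 5.506×10^-7 / 5.537² = 3.474×10^4 N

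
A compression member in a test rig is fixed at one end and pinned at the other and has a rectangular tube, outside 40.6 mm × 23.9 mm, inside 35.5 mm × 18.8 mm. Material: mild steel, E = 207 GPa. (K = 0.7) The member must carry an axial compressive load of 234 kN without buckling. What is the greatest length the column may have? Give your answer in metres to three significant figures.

L_max ≈ 0.688 m

Weak-axis I_min = (h_o·b_o³ − h_i·b_i³)/12 with b_o = 23.9, b_i = 18.80 mm (shorter outer/inner sides).
I_min = (40.6×23.9³ − 35.50×18.80³)/12 = 2.653×10^4 mm⁴
I = 2.653×10^-8 m⁴
At the buckling limit P_cr = P = 2.340×10^5 N
From P_cr = π²EI/(K·L)²:  L = (1/K)·√(π²EI/P_cr) = (1/0.7)·√(π²×2.07×10^11×2.653×10^-8/2.340×10^5)
L = 0.688 m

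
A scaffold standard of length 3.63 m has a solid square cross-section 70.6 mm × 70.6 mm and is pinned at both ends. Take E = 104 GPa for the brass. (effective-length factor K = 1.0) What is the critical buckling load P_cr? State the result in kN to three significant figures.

P_cr ≈ 161 kN

I = a⁴/12 = 70.6⁴/12 = 2.070×10^6 mm⁴
I = 2.070×10^6 mm⁴ = 2.070×10^-6 m⁴
Effective length L_e = K·L = 1 × 3.63 = 3.630 m
P_cr = π²EI / L_e² = π² × 104×10⁹ × 2.070×10^-6 / 3.630² = 1.613×10^5 N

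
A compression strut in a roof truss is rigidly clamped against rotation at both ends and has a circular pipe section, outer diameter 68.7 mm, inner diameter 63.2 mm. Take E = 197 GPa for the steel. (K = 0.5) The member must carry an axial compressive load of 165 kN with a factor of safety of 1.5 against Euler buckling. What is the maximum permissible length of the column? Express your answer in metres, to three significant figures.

d_o = 68.7 mm, d_i = 63.2 mm
I = π(d_o⁴ − d_i⁴)/64 = π(68.7⁴ − 63.20⁴)/64 = 3.103×10^5 mm⁴
I = 3.103×10^-7 m⁴
Required critical load P_cr = n·P = 1.5 × 165 = 247.5 kN = 2.475×10^5 N
From P_cr = π²EI/(K·L)²:  L = (1/K)·√(π²EI/P_cr) = (1/0.5)·√(π²×1.97×10^11×3.103×10^-7/2.475×10^5)
L = 3.12 m

L_max ≈ 3.12 m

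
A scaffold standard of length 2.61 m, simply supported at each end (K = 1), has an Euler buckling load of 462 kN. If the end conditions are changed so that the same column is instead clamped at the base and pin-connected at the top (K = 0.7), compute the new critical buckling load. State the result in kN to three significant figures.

P_cr ≈ 943 kN

P_cr ∝ 1/K², so P_cr,new = P_cr,old × (K_old/K_new)² = 462 × (1/0.7)²
= 462 × 2.041 = 943 kN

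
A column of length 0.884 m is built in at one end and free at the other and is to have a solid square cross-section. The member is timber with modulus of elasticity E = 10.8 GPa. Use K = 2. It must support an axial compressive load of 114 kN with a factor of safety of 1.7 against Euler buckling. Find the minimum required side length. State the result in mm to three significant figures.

Required P_cr = n·P = 1.7 × 114 = 193.8 kN
L_e = K·L = 2 × 0.884 = 1.768 m
Required I = P_cr·L_e²/(π²E) = 1.938×10^5 × 1.768² / (π² × 1.08×10^10) = 5.683×10^-6 m⁴
I_req = 5.683×10^6 mm⁴
Solid square: I = a⁴/12  ⇒  a = (12I)^(1/4) = (12×5.683×10^6)^(1/4) = 90.9 mm

a ≈ 90.9 mm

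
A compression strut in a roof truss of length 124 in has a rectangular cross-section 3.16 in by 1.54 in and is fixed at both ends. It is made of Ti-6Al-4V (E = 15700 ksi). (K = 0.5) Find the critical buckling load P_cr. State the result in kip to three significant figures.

P_cr ≈ 38.8 kip

Buckling occurs about the weak axis: I_min = h·b³/12 with b = 1.54 in (the shorter side).
I_min = 3.16×1.54³/12 = 0.9618 in⁴
Effective length L_e = K·L = 0.5 × 124 = 62.00 in
P_cr = π²EI / L_e² = π² × 15700×10³ × 0.9618 / 62.00² = 3.877×10^4 lb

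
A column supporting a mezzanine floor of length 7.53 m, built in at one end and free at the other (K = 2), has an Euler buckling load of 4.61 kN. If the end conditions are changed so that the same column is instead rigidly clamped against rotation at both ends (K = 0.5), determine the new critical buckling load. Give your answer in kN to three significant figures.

P_cr ≈ 73.8 kN

P_cr ∝ 1/K², so P_cr,new = P_cr,old × (K_old/K_new)² = 4.61 × (2/0.5)²
= 4.61 × 16.00 = 73.8 kN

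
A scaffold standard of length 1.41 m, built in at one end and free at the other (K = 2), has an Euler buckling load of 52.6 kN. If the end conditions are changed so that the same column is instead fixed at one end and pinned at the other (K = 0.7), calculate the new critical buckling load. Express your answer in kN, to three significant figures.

P_cr ≈ 429 kN

P_cr ∝ 1/K², so P_cr,new = P_cr,old × (K_old/K_new)² = 52.6 × (2/0.7)²
= 52.6 × 8.163 = 429 kN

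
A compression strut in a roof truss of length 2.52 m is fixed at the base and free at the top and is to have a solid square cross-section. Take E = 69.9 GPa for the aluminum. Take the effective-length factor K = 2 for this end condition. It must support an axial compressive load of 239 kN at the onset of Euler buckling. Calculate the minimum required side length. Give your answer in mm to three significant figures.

L_e = K·L = 2 × 2.52 = 5.040 m
Required I = P_cr·L_e²/(π²E) = 2.390×10^5 × 5.040² / (π² × 6.99×10^10) = 8.800×10^-6 m⁴
I_req = 8.800×10^6 mm⁴
Solid square: I = a⁴/12  ⇒  a = (12I)^(1/4) = (12×8.800×10^6)^(1/4) = 101 mm

a ≈ 101 mm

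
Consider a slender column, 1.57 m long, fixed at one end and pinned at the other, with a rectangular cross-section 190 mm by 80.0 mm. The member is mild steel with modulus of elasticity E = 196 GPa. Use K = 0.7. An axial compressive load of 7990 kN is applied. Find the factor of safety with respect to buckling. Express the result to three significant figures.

n ≈ 1.63

Buckling occurs about the weak axis: I_min = h·b³/12 with b = 80.0 mm (the shorter side).
I_min = 190×80.0³/12 = 8.107×10^6 mm⁴
I = 8.107×10^6 mm⁴ = 8.107×10^-6 m⁴
Effective length L_e = K·L = 0.7 × 1.57 = 1.099 m
P_cr = π²EI / L_e² = π² × 196×10⁹ × 8.107×10^-6 / 1.099² = 1.298×10^7 N
Factor of safety n = P_cr / P = 12984 / 7990 = 1.63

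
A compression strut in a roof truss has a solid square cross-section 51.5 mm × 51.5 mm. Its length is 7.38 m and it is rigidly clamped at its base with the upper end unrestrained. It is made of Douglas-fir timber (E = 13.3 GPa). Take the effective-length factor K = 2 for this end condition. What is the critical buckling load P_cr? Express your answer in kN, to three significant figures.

P_cr ≈ 0.353 kN

I = a⁴/12 = 51.5⁴/12 = 5.862×10^5 mm⁴
I = 5.862×10^5 mm⁴ = 5.862×10^-7 m⁴
Effective length L_e = K·L = 2 × 7.38 = 14.76 m
P_cr = π²EI / L_e² = π² × 13.3×10⁹ × 5.862×10^-7 / 14.76² = 353.2 N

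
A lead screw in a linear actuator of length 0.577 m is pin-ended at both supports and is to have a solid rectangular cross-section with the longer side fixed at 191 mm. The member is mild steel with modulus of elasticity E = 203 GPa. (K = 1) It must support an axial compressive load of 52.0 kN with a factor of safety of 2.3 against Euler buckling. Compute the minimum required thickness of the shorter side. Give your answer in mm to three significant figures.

Required P_cr = n·P = 2.3 × 52.0 = 119.6 kN
L_e = K·L = 1 × 0.577 = 0.5770 m
Required I = P_cr·L_e²/(π²E) = 1.196×10^5 × 0.5770² / (π² × 2.03×10^11) = 1.987×10^-8 m⁴
I_req = 1.987×10^4 mm⁴
Rectangle, weak axis: I_min = h·b³/12 with h = 191 mm fixed  ⇒  b = (12I/h)^(1/3) = 10.8 mm

b ≈ 10.8 mm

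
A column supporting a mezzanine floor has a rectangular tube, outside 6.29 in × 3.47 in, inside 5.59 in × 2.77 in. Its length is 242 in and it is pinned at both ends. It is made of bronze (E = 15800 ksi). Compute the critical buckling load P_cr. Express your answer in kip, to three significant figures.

P_cr ≈ 32.0 kip

Weak-axis I_min = (h_o·b_o³ − h_i·b_i³)/12 with b_o = 3.47, b_i = 2.770 in (shorter outer/inner sides).
I_min = (6.29×3.47³ − 5.590×2.770³)/12 = 12.00 in⁴
Effective length L_e = K·L = 1 × 242 = 242.0 in
P_cr = π²EI / L_e² = π² × 15800×10³ × 12.00 / 242.0² = 3.195×10^4 lb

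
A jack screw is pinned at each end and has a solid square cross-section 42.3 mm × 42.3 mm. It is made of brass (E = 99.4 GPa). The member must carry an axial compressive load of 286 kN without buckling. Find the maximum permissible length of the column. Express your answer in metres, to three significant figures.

I = a⁴/12 = 42.3⁴/12 = 2.668×10^5 mm⁴
I = 2.668×10^-7 m⁴
At the buckling limit P_cr = P = 2.860×10^5 N
From P_cr = π²EI/(K·L)²:  L = (1/K)·√(π²EI/P_cr) = (1/1)·√(π²×9.94×10^10×2.668×10^-7/2.860×10^5)
L = 0.957 m

L_max ≈ 0.957 m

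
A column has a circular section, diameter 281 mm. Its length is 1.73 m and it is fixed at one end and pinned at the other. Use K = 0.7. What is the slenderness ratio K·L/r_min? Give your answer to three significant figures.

For a solid circle r = d/4 = 281/4 = 70.25 mm
L_e = K·L = 0.7 × 1.73 m = 1.211 m = 1211.0 mm
λ = L_e / r_min = 1211.0 / 70.25 = 17.2

λ ≈ 17.2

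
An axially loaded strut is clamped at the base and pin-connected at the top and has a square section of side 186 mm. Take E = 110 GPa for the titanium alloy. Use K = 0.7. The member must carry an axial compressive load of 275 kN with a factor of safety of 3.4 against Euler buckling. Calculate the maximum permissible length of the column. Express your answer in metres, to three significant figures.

L_max ≈ 15.4 m

I = a⁴/12 = 186⁴/12 = 9.974×10^7 mm⁴
I = 9.974×10^-5 m⁴
Required critical load P_cr = n·P = 3.4 × 275 = 935.0 kN = 9.350×10^5 N
From P_cr = π²EI/(K·L)²:  L = (1/K)·√(π²EI/P_cr) = (1/0.7)·√(π²×1.10×10^11×9.974×10^-5/9.350×10^5)
L = 15.4 m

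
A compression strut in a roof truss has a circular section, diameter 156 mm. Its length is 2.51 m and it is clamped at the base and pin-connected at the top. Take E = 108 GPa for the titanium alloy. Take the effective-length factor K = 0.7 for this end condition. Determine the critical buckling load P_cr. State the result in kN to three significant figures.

P_cr ≈ 10000 kN

I = πd⁴/64 = π×156⁴/64 = 2.907×10^7 mm⁴
I = 2.907×10^7 mm⁴ = 2.907×10^-5 m⁴
Effective length L_e = K·L = 0.7 × 2.51 = 1.757 m
P_cr = π²EI / L_e² = π² × 108×10⁹ × 2.907×10^-5 / 1.757² = 1.004×10^7 N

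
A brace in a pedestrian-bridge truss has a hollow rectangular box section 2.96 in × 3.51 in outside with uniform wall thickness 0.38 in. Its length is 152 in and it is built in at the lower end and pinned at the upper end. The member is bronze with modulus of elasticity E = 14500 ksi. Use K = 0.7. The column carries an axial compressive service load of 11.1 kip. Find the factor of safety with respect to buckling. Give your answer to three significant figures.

n ≈ 5.86

Inner dimensions: h_i = 3.51 − 2×0.38 = 2.750 in, b_i = 2.96 − 2×0.38 = 2.200 in
Weak-axis I_min = (h_o·b_o³ − h_i·b_i³)/12 with b_o = 2.96, b_i = 2.200 in (shorter outer/inner sides).
I_min = (3.51×2.96³ − 2.750×2.200³)/12 = 5.146 in⁴
Effective length L_e = K·L = 0.7 × 152 = 106.4 in
P_cr = π²EI / L_e² = π² × 14500×10³ × 5.146 / 106.4² = 6.505×10^4 lb
Factor of safety n = P_cr / P = 65.046 / 11.1 = 5.86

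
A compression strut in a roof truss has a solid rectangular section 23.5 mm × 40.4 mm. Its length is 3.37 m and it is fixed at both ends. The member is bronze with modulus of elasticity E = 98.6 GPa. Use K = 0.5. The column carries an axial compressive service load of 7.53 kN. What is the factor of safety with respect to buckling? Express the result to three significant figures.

n ≈ 1.99

Buckling occurs about the weak axis: I_min = h·b³/12 with b = 23.5 mm (the shorter side).
I_min = 40.4×23.5³/12 = 4.369×10^4 mm⁴
I = 4.369×10^4 mm⁴ = 4.369×10^-8 m⁴
Effective length L_e = K·L = 0.5 × 3.37 = 1.685 m
P_cr = π²EI / L_e² = π² × 98.6×10⁹ × 4.369×10^-8 / 1.685² = 1.498×10^4 N
Factor of safety n = P_cr / P = 14.975 / 7.53 = 1.99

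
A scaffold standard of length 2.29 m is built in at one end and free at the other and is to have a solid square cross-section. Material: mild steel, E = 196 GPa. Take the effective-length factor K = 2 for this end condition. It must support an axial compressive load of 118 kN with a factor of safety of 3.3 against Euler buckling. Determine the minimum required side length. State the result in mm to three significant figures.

Required P_cr = n·P = 3.3 × 118 = 389.4 kN
L_e = K·L = 2 × 2.29 = 4.580 m
Required I = P_cr·L_e²/(π²E) = 3.894×10^5 × 4.580² / (π² × 1.96×10^11) = 4.223×10^-6 m⁴
I_req = 4.223×10^6 mm⁴
Solid square: I = a⁴/12  ⇒  a = (12I)^(1/4) = (12×4.223×10^6)^(1/4) = 84.4 mm

a ≈ 84.4 mm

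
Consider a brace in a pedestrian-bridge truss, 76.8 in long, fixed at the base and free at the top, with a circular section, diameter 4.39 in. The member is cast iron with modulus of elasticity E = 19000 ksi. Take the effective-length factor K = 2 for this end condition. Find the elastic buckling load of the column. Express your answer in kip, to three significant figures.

P_cr ≈ 145 kip

I = πd⁴/64 = π×4.39⁴/64 = 18.23 in⁴
Effective length L_e = K·L = 2 × 76.8 = 153.6 in
P_cr = π²EI / L_e² = π² × 19000×10³ × 18.23 / 153.6² = 1.449×10^5 lb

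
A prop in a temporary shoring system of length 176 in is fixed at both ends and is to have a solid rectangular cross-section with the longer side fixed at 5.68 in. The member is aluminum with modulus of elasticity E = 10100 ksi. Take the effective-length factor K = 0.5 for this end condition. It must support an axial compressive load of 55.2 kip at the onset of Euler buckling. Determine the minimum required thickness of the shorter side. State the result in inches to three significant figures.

L_e = K·L = 0.5 × 176 = 88.00 in
Required I = P_cr·L_e²/(π²E) = 5.520×10^4 × 88.00² / (π² × 1.01×10^7) = 4.288 in⁴
Rectangle, weak axis: I_min = h·b³/12 with h = 5.68 in fixed  ⇒  b = (12I/h)^(1/3) = 2.08 in

b ≈ 2.08 in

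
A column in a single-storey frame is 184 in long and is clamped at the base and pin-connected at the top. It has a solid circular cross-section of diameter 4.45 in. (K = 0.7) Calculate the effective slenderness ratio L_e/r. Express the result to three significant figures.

I = πd⁴/64 = π×4.45⁴/64 = 19.25 in⁴
A = 15.55 in²;  r_min = √(I/A) = √(19.25/15.55) = 1.112 in
L_e = K·L = 0.7 × 184 = 128.8 in
λ = L_e / r_min = 128.80 / 1.112 = 116

λ ≈ 116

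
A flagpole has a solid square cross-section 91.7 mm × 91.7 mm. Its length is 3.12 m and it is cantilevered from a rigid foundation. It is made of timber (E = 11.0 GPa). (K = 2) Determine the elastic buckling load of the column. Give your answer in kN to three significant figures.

P_cr ≈ 16.4 kN

I = a⁴/12 = 91.7⁴/12 = 5.892×10^6 mm⁴
I = 5.892×10^6 mm⁴ = 5.892×10^-6 m⁴
Effective length L_e = K·L = 2 × 3.12 = 6.240 m
P_cr = π²EI / L_e² = π² × 11.0×10⁹ × 5.892×10^-6 / 6.240² = 1.643×10^4 N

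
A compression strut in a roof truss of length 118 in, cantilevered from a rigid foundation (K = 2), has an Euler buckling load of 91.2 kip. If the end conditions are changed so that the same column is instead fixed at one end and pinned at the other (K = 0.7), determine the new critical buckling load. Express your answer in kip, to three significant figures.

P_cr ∝ 1/K², so P_cr,new = P_cr,old × (K_old/K_new)² = 91.2 × (2/0.7)²
= 91.2 × 8.163 = 744 kip

P_cr ≈ 744 kip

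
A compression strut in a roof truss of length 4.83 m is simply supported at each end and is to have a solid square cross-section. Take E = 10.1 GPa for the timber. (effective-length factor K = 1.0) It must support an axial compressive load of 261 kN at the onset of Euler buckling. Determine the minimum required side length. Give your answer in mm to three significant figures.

L_e = K·L = 1 × 4.83 = 4.830 m
Required I = P_cr·L_e²/(π²E) = 2.610×10^5 × 4.830² / (π² × 1.01×10^10) = 6.108×10^-5 m⁴
I_req = 6.108×10^7 mm⁴
Solid square: I = a⁴/12  ⇒  a = (12I)^(1/4) = (12×6.108×10^7)^(1/4) = 165 mm

a ≈ 165 mm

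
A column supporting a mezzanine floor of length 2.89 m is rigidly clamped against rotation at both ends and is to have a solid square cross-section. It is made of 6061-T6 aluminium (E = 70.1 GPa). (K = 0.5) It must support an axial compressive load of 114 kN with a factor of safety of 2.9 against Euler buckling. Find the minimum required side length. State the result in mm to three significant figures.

Required P_cr = n·P = 2.9 × 114 = 330.6 kN
L_e = K·L = 0.5 × 2.89 = 1.445 m
Required I = P_cr·L_e²/(π²E) = 3.306×10^5 × 1.445² / (π² × 7.01×10^10) = 9.977×10^-7 m⁴
I_req = 9.977×10^5 mm⁴
Solid square: I = a⁴/12  ⇒  a = (12I)^(1/4) = (12×9.977×10^5)^(1/4) = 58.8 mm

a ≈ 58.8 mm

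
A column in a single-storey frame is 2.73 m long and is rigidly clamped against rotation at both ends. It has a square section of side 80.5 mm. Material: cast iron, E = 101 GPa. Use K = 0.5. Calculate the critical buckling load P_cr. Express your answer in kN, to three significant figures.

I = a⁴/12 = 80.5⁴/12 = 3.499×10^6 mm⁴
I = 3.499×10^6 mm⁴ = 3.499×10^-6 m⁴
Effective length L_e = K·L = 0.5 × 2.73 = 1.365 m
P_cr = π²EI / L_e² = π² × 101×10⁹ × 3.499×10^-6 / 1.365² = 1.872×10^6 N

P_cr ≈ 1870 kN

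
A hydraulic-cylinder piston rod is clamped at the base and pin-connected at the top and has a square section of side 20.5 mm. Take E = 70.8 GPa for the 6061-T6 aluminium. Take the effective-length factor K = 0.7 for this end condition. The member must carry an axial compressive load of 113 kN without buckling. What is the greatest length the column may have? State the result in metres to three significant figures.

L_max ≈ 0.431 m

I = a⁴/12 = 20.5⁴/12 = 1.472×10^4 mm⁴
I = 1.472×10^-8 m⁴
At the buckling limit P_cr = P = 1.130×10^5 N
From P_cr = π²EI/(K·L)²:  L = (1/K)·√(π²EI/P_cr) = (1/0.7)·√(π²×7.08×10^10×1.472×10^-8/1.130×10^5)
L = 0.431 m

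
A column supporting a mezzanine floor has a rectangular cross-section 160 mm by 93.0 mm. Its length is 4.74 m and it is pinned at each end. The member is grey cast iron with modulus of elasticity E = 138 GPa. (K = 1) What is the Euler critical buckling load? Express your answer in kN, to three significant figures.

P_cr ≈ 650 kN

Buckling occurs about the weak axis: I_min = h·b³/12 with b = 93.0 mm (the shorter side).
I_min = 160×93.0³/12 = 1.072×10^7 mm⁴
I = 1.072×10^7 mm⁴ = 1.072×10^-5 m⁴
Effective length L_e = K·L = 1 × 4.74 = 4.740 m
P_cr = π²EI / L_e² = π² × 138×10⁹ × 1.072×10^-5 / 4.740² = 6.501×10^5 N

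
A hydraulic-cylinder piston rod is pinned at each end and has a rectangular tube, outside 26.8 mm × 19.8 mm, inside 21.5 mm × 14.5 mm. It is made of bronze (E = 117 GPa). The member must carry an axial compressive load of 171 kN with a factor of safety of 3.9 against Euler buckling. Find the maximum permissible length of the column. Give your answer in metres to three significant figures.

Weak-axis I_min = (h_o·b_o³ − h_i·b_i³)/12 with b_o = 19.8, b_i = 14.50 mm (shorter outer/inner sides).
I_min = (26.8×19.8³ − 21.50×14.50³)/12 = 1.187×10^4 mm⁴
I = 1.187×10^-8 m⁴
Required critical load P_cr = n·P = 3.9 × 171 = 666.9 kN = 6.669×10^5 N
From P_cr = π²EI/(K·L)²:  L = (1/K)·√(π²EI/P_cr) = (1/1)·√(π²×1.17×10^11×1.187×10^-8/6.669×10^5)
L = 0.143 m

L_max ≈ 0.143 m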